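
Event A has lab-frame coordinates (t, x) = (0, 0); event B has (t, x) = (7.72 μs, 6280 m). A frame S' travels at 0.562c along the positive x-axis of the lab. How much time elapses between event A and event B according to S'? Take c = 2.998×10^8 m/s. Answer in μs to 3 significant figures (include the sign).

γ = 1/√(1 − 0.562²) = 1.2090
Δt' = γ(Δt − vΔx/c²) = 1.2090 × (7.72 μs − 0.562×6280 m / (2.998×10^8 m/s))
= 1.2090 × (-4.0524 μs) = -4.90 μs

Δt' ≈ -4.90 μs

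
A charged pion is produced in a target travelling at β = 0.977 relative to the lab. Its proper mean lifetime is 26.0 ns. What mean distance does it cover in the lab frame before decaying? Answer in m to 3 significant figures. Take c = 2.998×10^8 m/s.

d ≈ 35.7 m

γ = 1/√(1 − 0.977²) = 4.6896
Dilated lifetime: Δt = γτ₀ = 4.6896 × 26.0 ns = 121.93 ns
d = vΔt = 0.977c × 121.93 ns = 2.9290×10^8 m/s × 1.2193×10^-7 s = 35.7 m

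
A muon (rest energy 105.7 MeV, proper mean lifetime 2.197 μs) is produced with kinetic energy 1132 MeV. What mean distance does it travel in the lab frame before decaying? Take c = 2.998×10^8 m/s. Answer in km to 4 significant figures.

γ = 1 + K/(m₀c²) = 1 + 1132/105.7 = 11.7096
β = √(1 − 1/γ²) = 0.996347
Dilated lifetime: γτ₀ = 11.7096 × 2.197 μs = 25.7259 μs
d = βc·γτ₀ = 0.996347 × (2.998×10^8 m/s) × 2.57259×10^-5 s = 7.684 km

d ≈ 7.684 km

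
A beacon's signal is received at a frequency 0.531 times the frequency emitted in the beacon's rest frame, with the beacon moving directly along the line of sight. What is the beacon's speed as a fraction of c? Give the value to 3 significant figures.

f_obs/f_src = √((1−β)/(1+β)) = 0.531  ⇒  (1−β)/(1+β) = 0.28196
β = |1 − D²|/(1 + D²) = |1 − 0.28196|/(1 + 0.28196) = 0.560

β ≈ 0.560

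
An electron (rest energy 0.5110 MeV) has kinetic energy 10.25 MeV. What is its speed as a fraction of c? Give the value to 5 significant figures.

γ = 1 + K/(m₀c²) = 1 + 10.25/0.5110 = 21.05871
β = √(1 − 1/γ²) = 0.99887

β ≈ 0.99887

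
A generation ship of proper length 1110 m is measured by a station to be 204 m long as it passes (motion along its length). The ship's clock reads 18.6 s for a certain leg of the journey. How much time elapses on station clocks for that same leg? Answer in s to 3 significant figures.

Δt ≈ 101 s

Length contraction ⇒ γ = L₀/L = 1110/204 = 5.4412
Time dilation: Δt = γτ₀ = 5.4412 × 18.6 s = 101 s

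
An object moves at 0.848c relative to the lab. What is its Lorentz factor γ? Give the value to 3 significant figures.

γ ≈ 1.89

γ = 1/√(1 − β²) = 1/√(1 − 0.848²) = 1/√(0.28090) = 1.89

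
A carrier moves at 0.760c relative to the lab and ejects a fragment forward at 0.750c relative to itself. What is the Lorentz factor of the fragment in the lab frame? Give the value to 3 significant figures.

u_lab = (0.750 + 0.760)/(1 + 0.750×0.760) = 1.510/1.57000 = 0.961783
γ = 1/√(1 − 0.961783²) = 3.65

γ ≈ 3.65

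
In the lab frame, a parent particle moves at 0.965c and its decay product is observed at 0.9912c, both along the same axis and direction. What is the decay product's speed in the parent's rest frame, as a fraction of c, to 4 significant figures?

Inverse velocity addition: u' = (u − v)/(1 − uv/c²)
= (0.9912 − 0.965)/(1 − 0.9912×0.965) = 0.02620/0.0434920 = 0.6024

u' ≈ 0.6024c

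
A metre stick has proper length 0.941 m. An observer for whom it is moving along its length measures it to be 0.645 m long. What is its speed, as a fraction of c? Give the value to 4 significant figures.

β ≈ 0.7281

γ = L₀/L = 0.941/0.645 = 1.45891
β = √(1 − 1/γ²) = 0.7281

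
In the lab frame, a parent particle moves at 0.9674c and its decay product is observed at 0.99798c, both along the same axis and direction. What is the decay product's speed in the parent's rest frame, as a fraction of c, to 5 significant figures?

u' ≈ 0.88499c

Inverse velocity addition: u' = (u − v)/(1 − uv/c²)
= (0.99798 − 0.9674)/(1 − 0.99798×0.9674) = 0.030580/0.03455415 = 0.88499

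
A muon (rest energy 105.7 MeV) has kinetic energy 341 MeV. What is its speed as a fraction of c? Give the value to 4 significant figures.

γ = 1 + K/(m₀c²) = 1 + 341/105.7 = 4.22611
β = √(1 − 1/γ²) = 0.9716

β ≈ 0.9716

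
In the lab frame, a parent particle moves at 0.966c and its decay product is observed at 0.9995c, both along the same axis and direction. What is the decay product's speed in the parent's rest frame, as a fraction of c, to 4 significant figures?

Inverse velocity addition: u' = (u − v)/(1 − uv/c²)
= (0.9995 − 0.966)/(1 − 0.9995×0.966) = 0.03350/0.0344830 = 0.9715

u' ≈ 0.9715c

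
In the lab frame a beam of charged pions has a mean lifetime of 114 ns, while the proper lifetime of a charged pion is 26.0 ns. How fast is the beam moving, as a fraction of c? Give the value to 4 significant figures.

β ≈ 0.9736

γ = Δt/τ₀ = 114/26.0 = 4.38462
β = √(1 − 1/γ²) = √(1 − 1/4.38462²) = 0.9736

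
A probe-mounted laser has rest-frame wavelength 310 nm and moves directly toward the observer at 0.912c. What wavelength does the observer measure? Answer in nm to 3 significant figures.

Relativistic Doppler: λ_obs = λ_src √((1−β)/(1+β))
= 310 × √(0.088000/1.9120) = 310 × 0.21453 = 66.5 nm

λ_obs ≈ 66.5 nm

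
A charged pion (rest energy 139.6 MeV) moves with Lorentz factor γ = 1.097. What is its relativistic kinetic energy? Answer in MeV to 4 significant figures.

γ = 1.097 (given)
K = (γ − 1)m₀c² = (1.097 − 1) × 139.6 MeV = 0.0970000 × 139.6 MeV = 13.54 MeV

K ≈ 13.54 MeV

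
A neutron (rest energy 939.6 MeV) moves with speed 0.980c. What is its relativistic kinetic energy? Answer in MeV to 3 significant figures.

K ≈ 3780 MeV

γ = 1/√(1 − 0.980²) = 5.0252
K = (γ − 1)m₀c² = (5.0252 − 1) × 939.6 MeV = 4.0252 × 939.6 MeV = 3780 MeV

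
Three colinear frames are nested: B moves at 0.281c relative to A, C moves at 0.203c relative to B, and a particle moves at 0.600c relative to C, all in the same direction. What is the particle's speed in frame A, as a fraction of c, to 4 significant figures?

u ≈ 0.8299c

Compose boost 2: (0.203 + 0.281)/(1 + 0.203×0.281) = 0.4840/1.05704 = 0.457881
Compose boost 3: (0.600 + 0.457881)/(1 + 0.600×0.457881) = 1.05788/1.27473 = 0.8299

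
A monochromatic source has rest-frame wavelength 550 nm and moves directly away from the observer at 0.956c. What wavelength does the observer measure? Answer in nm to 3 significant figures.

λ_obs ≈ 3670 nm

Relativistic Doppler: λ_obs = λ_src √((1+β)/(1−β))
= 550 × √(1.9560/0.044000) = 550 × 6.6674 = 3670 nm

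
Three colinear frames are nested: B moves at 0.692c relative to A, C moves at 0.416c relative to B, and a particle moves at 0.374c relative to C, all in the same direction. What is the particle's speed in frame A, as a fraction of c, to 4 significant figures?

u ≈ 0.9339c

Compose boost 2: (0.416 + 0.692)/(1 + 0.416×0.692) = 1.108/1.28787 = 0.860334
Compose boost 3: (0.374 + 0.860334)/(1 + 0.374×0.860334) = 1.23433/1.32176 = 0.9339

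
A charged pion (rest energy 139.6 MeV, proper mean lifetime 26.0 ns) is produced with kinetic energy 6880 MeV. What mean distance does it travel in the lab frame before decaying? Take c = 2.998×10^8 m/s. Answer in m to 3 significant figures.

d ≈ 392 m

γ = 1 + K/(m₀c²) = 1 + 6880/139.6 = 50.284
β = √(1 − 1/γ²) = 0.99980
Dilated lifetime: γτ₀ = 50.284 × 26.0 ns = 1307.4 ns
d = βc·γτ₀ = 0.99980 × (2.998×10^8 m/s) × 1.3074×10^-6 s = 392 m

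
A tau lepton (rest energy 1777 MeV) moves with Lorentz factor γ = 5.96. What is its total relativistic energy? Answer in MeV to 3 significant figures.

γ = 5.96 (given)
E = γm₀c² = 5.96 × 1777 MeV = 10600 MeV

E ≈ 10600 MeV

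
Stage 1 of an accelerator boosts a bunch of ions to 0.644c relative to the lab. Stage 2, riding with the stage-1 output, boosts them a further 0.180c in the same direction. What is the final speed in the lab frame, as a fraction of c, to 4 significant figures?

u ≈ 0.7384c

Compose boost 2: (0.180 + 0.644)/(1 + 0.180×0.644) = 0.8240/1.11592 = 0.7384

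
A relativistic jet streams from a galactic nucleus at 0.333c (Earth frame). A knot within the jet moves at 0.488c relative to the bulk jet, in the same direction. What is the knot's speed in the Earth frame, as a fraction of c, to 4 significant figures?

u ≈ 0.7062c

Relativistic velocity addition: u = (u' + v)/(1 + u'v/c²)
= (0.488 + 0.333)/(1 + 0.488×0.333) = 0.8210/1.16250 = 0.7062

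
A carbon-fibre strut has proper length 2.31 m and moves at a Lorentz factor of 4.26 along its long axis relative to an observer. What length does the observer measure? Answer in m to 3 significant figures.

L ≈ 0.542 m

γ = 4.26 (given)
Length contraction: L = L₀/γ = 2.31/4.26 = 0.542 m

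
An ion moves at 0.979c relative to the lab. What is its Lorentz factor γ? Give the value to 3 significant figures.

γ ≈ 4.91

γ = 1/√(1 − β²) = 1/√(1 − 0.979²) = 1/√(0.041559) = 4.91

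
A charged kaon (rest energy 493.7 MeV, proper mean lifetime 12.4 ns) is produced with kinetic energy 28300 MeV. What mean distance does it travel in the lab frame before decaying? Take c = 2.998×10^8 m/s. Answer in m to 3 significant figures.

d ≈ 217 m

γ = 1 + K/(m₀c²) = 1 + 28300/493.7 = 58.322
β = √(1 − 1/γ²) = 0.99985
Dilated lifetime: γτ₀ = 58.322 × 12.4 ns = 723.20 ns
d = βc·γτ₀ = 0.99985 × (2.998×10^8 m/s) × 7.2320×10^-7 s = 217 m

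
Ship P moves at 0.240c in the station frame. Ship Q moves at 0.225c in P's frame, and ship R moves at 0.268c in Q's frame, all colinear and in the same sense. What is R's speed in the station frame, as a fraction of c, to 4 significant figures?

Compose boost 2: (0.225 + 0.240)/(1 + 0.225×0.240) = 0.4650/1.05400 = 0.441176
Compose boost 3: (0.268 + 0.441176)/(1 + 0.268×0.441176) = 0.709176/1.11824 = 0.6342

u ≈ 0.6342c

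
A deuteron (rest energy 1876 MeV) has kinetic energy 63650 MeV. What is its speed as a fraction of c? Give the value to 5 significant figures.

γ = 1 + K/(m₀c²) = 1 + 63650/1876 = 34.92857
β = √(1 − 1/γ²) = 0.99959

β ≈ 0.99959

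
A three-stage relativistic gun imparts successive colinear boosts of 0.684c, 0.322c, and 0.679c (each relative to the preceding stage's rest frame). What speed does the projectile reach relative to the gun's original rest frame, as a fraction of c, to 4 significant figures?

u ≈ 0.9639c

Compose boost 2: (0.322 + 0.684)/(1 + 0.322×0.684) = 1.006/1.22025 = 0.824423
Compose boost 3: (0.679 + 0.824423)/(1 + 0.679×0.824423) = 1.50342/1.55978 = 0.9639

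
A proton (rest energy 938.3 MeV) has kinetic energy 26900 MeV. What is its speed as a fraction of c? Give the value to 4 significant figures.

γ = 1 + K/(m₀c²) = 1 + 26900/938.3 = 29.6689
β = √(1 − 1/γ²) = 0.9994

β ≈ 0.9994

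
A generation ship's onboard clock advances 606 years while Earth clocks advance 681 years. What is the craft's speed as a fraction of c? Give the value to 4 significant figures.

γ = Δt/τ₀ = 681/606 = 1.12376
β = √(1 − 1/γ²) = √(1 − 1/1.12376²) = 0.4562

β ≈ 0.4562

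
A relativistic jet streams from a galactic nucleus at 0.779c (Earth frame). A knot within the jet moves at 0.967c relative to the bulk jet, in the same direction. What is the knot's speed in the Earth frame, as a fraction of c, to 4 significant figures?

Relativistic velocity addition: u = (u' + v)/(1 + u'v/c²)
= (0.967 + 0.779)/(1 + 0.967×0.779) = 1.746/1.75329 = 0.9958

u ≈ 0.9958c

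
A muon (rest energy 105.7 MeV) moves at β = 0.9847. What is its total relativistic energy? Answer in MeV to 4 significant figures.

E ≈ 606.6 MeV

γ = 1/√(1 − 0.9847²) = 5.73861
E = γm₀c² = 5.73861 × 105.7 MeV = 606.6 MeV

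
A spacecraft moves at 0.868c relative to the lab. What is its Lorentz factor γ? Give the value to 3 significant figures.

γ ≈ 2.01

γ = 1/√(1 − β²) = 1/√(1 − 0.868²) = 1/√(0.24658) = 2.01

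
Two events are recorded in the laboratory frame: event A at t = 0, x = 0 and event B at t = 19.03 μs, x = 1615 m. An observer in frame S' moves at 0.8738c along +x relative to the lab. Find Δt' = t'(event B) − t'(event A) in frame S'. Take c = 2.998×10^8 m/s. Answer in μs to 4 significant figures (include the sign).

γ = 1/√(1 − 0.8738²) = 2.05641
Δt' = γ(Δt − vΔx/c²) = 2.05641 × (19.03 μs − 0.8738×1615 m / (2.998×10^8 m/s))
= 2.05641 × (14.3229 μs) = 29.45 μs

Δt' ≈ 29.45 μs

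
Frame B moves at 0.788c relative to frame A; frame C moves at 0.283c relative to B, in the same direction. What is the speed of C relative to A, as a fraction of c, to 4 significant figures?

u ≈ 0.8757c

Compose boost 2: (0.283 + 0.788)/(1 + 0.283×0.788) = 1.071/1.22300 = 0.8757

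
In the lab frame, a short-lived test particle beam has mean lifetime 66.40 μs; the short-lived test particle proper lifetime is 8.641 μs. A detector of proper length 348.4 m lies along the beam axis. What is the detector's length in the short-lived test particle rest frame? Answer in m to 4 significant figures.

L ≈ 45.34 m

Time dilation ⇒ γ = Δt/τ₀ = 66.40/8.641 = 7.68430
Length contraction: L = L₀/γ = 348.4/7.68430 = 45.34 m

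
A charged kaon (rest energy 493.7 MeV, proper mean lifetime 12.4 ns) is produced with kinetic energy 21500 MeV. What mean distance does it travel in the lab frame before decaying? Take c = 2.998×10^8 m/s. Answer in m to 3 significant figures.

γ = 1 + K/(m₀c²) = 1 + 21500/493.7 = 44.549
β = √(1 − 1/γ²) = 0.99975
Dilated lifetime: γτ₀ = 44.549 × 12.4 ns = 552.40 ns
d = βc·γτ₀ = 0.99975 × (2.998×10^8 m/s) × 5.5240×10^-7 s = 166 m

d ≈ 166 m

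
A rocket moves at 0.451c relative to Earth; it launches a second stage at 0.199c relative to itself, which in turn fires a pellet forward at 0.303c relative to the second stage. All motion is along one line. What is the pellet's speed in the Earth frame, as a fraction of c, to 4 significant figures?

Compose boost 2: (0.199 + 0.451)/(1 + 0.199×0.451) = 0.6500/1.08975 = 0.596468
Compose boost 3: (0.303 + 0.596468)/(1 + 0.303×0.596468) = 0.899468/1.18073 = 0.7618

u ≈ 0.7618c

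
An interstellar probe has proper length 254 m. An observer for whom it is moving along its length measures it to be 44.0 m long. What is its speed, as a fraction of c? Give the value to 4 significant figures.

β ≈ 0.9849

γ = L₀/L = 254/44.0 = 5.77273
β = √(1 − 1/γ²) = 0.9849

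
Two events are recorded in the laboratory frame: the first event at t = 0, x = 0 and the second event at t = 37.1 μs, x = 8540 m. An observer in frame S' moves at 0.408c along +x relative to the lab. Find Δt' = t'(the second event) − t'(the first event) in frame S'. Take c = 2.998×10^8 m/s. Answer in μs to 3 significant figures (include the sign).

γ = 1/√(1 − 0.408²) = 1.0953
Δt' = γ(Δt − vΔx/c²) = 1.0953 × (37.1 μs − 0.408×8540 m / (2.998×10^8 m/s))
= 1.0953 × (25.478 μs) = 27.9 μs

Δt' ≈ 27.9 μs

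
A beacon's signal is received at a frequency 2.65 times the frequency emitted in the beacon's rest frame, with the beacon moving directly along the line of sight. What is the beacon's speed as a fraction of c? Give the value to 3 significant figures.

f_obs/f_src = √((1+β)/(1−β)) = 2.65  ⇒  (1+β)/(1−β) = 7.0225
β = |1 − D²|/(1 + D²) = |1 − 7.0225|/(1 + 7.0225) = 0.751

β ≈ 0.751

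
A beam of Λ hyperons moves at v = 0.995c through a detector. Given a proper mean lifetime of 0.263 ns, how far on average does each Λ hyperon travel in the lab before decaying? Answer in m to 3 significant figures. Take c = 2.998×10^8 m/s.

d ≈ 0.786 m

γ = 1/√(1 − 0.995²) = 10.013
Dilated lifetime: Δt = γτ₀ = 10.013 × 0.263 ns = 2.6333 ns
d = vΔt = 0.995c × 2.6333 ns = 2.9830×10^8 m/s × 2.6333×10^-9 s = 0.786 m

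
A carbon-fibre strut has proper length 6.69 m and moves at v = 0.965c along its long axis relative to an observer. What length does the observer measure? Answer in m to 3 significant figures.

γ = 1/√(1 − 0.965²) = 3.8132
Length contraction: L = L₀/γ = 6.69/3.8132 = 1.75 m

L ≈ 1.75 m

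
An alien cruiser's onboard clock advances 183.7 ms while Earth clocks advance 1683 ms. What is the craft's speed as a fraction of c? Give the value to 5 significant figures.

β ≈ 0.99403

γ = Δt/τ₀ = 1683/183.7 = 9.161677
β = √(1 − 1/γ²) = √(1 − 1/9.161677²) = 0.99403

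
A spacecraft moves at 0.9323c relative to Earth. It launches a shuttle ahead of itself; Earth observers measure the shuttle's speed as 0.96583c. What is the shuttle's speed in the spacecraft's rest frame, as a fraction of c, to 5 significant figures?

u' ≈ 0.33679c

Inverse velocity addition: u' = (u − v)/(1 − uv/c²)
= (0.96583 − 0.9323)/(1 − 0.96583×0.9323) = 0.033530/0.09955669 = 0.33679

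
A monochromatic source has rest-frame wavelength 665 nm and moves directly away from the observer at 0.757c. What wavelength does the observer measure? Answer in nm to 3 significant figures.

λ_obs ≈ 1790 nm

Relativistic Doppler: λ_obs = λ_src √((1+β)/(1−β))
= 665 × √(1.7570/0.24300) = 665 × 2.6890 = 1790 nm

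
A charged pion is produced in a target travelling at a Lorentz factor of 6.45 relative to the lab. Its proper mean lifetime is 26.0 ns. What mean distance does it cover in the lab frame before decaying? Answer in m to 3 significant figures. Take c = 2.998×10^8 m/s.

β = √(1 − 1/γ²) = √(1 − 1/6.45²) = 0.98791
Dilated lifetime: Δt = γτ₀ = 6.45 × 26.0 ns = 167.70 ns
d = vΔt = 0.98791c × 167.70 ns = 2.9617×10^8 m/s × 1.6770×10^-7 s = 49.7 m

d ≈ 49.7 m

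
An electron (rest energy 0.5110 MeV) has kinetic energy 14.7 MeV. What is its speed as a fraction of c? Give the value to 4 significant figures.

γ = 1 + K/(m₀c²) = 1 + 14.7/0.5110 = 29.7671
β = √(1 − 1/γ²) = 0.9994

β ≈ 0.9994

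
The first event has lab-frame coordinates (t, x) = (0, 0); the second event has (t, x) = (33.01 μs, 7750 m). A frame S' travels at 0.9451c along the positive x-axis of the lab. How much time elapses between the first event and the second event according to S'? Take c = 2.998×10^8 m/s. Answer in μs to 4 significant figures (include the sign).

γ = 1/√(1 − 0.9451²) = 3.06015
Δt' = γ(Δt − vΔx/c²) = 3.06015 × (33.01 μs − 0.9451×7750 m / (2.998×10^8 m/s))
= 3.06015 × (8.57863 μs) = 26.25 μs

Δt' ≈ 26.25 μs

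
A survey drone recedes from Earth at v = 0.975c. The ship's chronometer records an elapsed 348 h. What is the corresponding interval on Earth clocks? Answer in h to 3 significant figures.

Δt ≈ 1570 h

γ = 1/√(1 − 0.975²) = 4.5004
Time dilation: Δt = γτ₀ = 4.5004 × 348 h = 1570 h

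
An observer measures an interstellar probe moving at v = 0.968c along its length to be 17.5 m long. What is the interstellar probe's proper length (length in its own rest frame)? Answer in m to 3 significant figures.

γ = 1/√(1 − 0.968²) = 3.9849
L₀ = γL = 3.9849 × 17.5 = 69.7 m

L₀ ≈ 69.7 m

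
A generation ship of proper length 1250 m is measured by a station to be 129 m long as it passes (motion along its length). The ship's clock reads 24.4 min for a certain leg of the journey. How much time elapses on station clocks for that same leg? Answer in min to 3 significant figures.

Length contraction ⇒ γ = L₀/L = 1250/129 = 9.6899
Time dilation: Δt = γτ₀ = 9.6899 × 24.4 min = 236 min

Δt ≈ 236 min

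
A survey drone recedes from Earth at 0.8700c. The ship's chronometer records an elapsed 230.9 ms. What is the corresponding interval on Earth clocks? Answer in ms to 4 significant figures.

Δt ≈ 468.3 ms

γ = 1/√(1 − 0.8700²) = 2.02818
Time dilation: Δt = γτ₀ = 2.02818 × 230.9 ms = 468.3 ms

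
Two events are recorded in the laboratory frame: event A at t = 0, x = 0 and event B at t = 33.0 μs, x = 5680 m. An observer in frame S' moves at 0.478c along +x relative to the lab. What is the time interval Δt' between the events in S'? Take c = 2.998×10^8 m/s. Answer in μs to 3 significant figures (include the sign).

Δt' ≈ 27.3 μs

γ = 1/√(1 − 0.478²) = 1.1385
Δt' = γ(Δt − vΔx/c²) = 1.1385 × (33.0 μs − 0.478×5680 m / (2.998×10^8 m/s))
= 1.1385 × (23.944 μs) = 27.3 μs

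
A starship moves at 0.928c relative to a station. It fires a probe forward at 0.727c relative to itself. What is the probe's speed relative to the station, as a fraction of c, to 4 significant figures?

Relativistic velocity addition: u = (u' + v)/(1 + u'v/c²)
= (0.727 + 0.928)/(1 + 0.727×0.928) = 1.655/1.67466 = 0.9883

u ≈ 0.9883c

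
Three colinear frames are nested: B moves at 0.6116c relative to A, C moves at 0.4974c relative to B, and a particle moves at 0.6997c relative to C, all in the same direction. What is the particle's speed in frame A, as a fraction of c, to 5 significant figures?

u ≈ 0.97182c

Compose boost 2: (0.4974 + 0.6116)/(1 + 0.4974×0.6116) = 1.1090/1.304210 = 0.8503233
Compose boost 3: (0.6997 + 0.8503233)/(1 + 0.6997×0.8503233) = 1.550023/1.594971 = 0.97182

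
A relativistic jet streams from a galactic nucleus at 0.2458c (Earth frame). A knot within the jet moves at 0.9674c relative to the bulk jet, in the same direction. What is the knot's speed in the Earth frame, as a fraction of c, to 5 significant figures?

Relativistic velocity addition: u = (u' + v)/(1 + u'v/c²)
= (0.9674 + 0.2458)/(1 + 0.9674×0.2458) = 1.2132/1.237787 = 0.98014

u ≈ 0.98014c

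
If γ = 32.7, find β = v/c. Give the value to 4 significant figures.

β ≈ 0.9995

β = √(1 − 1/γ²) = √(1 − 1/32.7²) = √(0.999065) = 0.9995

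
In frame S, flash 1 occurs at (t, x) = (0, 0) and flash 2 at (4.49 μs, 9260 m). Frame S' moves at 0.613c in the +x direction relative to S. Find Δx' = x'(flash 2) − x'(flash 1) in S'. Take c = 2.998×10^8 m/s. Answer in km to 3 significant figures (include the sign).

γ = 1/√(1 − 0.613²) = 1.2657
Δx' = γ(Δx − vΔt) = 1.2657 × (9260 m − 0.613×(2.998×10^8 m/s)×4.49×10^-6 s)
= 1.2657 × (8434.8 m) = 10.7 km

Δx' ≈ 10.7 km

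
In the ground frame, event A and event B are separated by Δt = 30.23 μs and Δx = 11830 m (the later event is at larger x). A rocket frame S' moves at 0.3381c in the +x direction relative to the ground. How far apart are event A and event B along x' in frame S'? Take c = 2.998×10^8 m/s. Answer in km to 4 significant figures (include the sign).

γ = 1/√(1 − 0.3381²) = 1.06257
Δx' = γ(Δx − vΔt) = 1.06257 × (11830 m − 0.3381×(2.998×10^8 m/s)×30.23×10^-6 s)
= 1.06257 × (8765.82 m) = 9.314 km

Δx' ≈ 9.314 km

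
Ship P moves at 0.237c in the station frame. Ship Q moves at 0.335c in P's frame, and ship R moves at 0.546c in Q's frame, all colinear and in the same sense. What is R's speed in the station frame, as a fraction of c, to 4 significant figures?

u ≈ 0.8345c

Compose boost 2: (0.335 + 0.237)/(1 + 0.335×0.237) = 0.5720/1.07940 = 0.529926
Compose boost 3: (0.546 + 0.529926)/(1 + 0.546×0.529926) = 1.07593/1.28934 = 0.8345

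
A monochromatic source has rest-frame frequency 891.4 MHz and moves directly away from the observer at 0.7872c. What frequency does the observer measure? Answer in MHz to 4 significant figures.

f_obs ≈ 307.6 MHz

Relativistic Doppler: f_obs = f_src √((1−β)/(1+β))
= 891.4 × √(0.212800/1.78720) = 891.4 × 0.345064 = 307.6 MHz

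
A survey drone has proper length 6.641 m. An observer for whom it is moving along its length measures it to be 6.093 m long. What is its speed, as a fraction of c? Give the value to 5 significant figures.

β ≈ 0.39778

γ = L₀/L = 6.641/6.093 = 1.089939
β = √(1 − 1/γ²) = 0.39778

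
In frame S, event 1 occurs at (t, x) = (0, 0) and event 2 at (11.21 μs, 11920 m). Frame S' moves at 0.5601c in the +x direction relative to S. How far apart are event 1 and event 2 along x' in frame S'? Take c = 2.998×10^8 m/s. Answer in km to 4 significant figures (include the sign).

Δx' ≈ 12.12 km

γ = 1/√(1 − 0.5601²) = 1.20711
Δx' = γ(Δx − vΔt) = 1.20711 × (11920 m − 0.5601×(2.998×10^8 m/s)×11.21×10^-6 s)
= 1.20711 × (10037.6 m) = 12.12 km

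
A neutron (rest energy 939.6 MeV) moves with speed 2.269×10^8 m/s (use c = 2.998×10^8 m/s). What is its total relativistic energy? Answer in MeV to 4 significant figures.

E ≈ 1438 MeV

β = v/c = 2.269×10^8 / 2.998×10^8 = 0.756838
γ = 1/√(1 − 0.756838²) = 1.52998
E = γm₀c² = 1.52998 × 939.6 MeV = 1438 MeV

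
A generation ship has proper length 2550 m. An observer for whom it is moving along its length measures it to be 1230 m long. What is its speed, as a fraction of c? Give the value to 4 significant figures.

γ = L₀/L = 2550/1230 = 2.07317
β = √(1 − 1/γ²) = 0.8760

β ≈ 0.8760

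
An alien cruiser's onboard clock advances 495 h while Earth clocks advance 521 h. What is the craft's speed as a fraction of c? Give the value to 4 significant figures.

β ≈ 0.3120

γ = Δt/τ₀ = 521/495 = 1.05253
β = √(1 − 1/γ²) = √(1 − 1/1.05253²) = 0.3120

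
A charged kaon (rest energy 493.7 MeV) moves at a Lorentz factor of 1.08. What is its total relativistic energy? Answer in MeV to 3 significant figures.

γ = 1.08 (given)
E = γm₀c² = 1.08 × 493.7 MeV = 533 MeV

E ≈ 533 MeV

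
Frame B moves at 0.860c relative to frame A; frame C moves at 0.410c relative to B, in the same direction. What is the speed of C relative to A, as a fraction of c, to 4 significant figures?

u ≈ 0.9389c

Compose boost 2: (0.410 + 0.860)/(1 + 0.410×0.860) = 1.270/1.35260 = 0.9389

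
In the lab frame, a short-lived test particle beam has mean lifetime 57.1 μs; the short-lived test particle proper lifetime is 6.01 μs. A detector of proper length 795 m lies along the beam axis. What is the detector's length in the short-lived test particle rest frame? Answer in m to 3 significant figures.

L ≈ 83.7 m

Time dilation ⇒ γ = Δt/τ₀ = 57.1/6.01 = 9.5008
Length contraction: L = L₀/γ = 795/9.5008 = 83.7 m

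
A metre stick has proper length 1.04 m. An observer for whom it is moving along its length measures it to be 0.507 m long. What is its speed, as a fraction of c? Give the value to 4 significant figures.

γ = L₀/L = 1.04/0.507 = 2.05128
β = √(1 − 1/γ²) = 0.8731

β ≈ 0.8731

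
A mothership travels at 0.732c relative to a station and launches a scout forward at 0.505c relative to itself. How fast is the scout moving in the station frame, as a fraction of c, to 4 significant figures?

Compose boost 2: (0.505 + 0.732)/(1 + 0.505×0.732) = 1.237/1.36966 = 0.9031

u ≈ 0.9031c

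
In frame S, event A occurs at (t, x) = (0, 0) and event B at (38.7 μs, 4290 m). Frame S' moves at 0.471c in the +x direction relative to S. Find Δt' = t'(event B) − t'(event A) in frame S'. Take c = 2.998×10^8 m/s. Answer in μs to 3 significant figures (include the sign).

Δt' ≈ 36.2 μs

γ = 1/√(1 − 0.471²) = 1.1336
Δt' = γ(Δt − vΔx/c²) = 1.1336 × (38.7 μs − 0.471×4290 m / (2.998×10^8 m/s))
= 1.1336 × (31.960 μs) = 36.2 μs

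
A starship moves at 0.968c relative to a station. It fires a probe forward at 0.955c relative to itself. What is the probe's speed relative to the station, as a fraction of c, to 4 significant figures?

Relativistic velocity addition: u = (u' + v)/(1 + u'v/c²)
= (0.955 + 0.968)/(1 + 0.955×0.968) = 1.923/1.92444 = 0.9993

u ≈ 0.9993c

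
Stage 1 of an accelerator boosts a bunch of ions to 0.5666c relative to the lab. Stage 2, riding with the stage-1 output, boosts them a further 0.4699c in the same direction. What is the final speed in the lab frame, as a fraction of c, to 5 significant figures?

u ≈ 0.81856c

Compose boost 2: (0.4699 + 0.5666)/(1 + 0.4699×0.5666) = 1.0365/1.266245 = 0.81856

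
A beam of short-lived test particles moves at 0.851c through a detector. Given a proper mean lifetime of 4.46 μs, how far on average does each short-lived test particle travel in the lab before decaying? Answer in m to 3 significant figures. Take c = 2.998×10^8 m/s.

d ≈ 2170 m

γ = 1/√(1 − 0.851²) = 1.9042
Dilated lifetime: Δt = γτ₀ = 1.9042 × 4.46 μs = 8.4926 μs
d = vΔt = 0.851c × 8.4926 μs = 2.5513×10^8 m/s × 8.4926×10^-6 s = 2170 m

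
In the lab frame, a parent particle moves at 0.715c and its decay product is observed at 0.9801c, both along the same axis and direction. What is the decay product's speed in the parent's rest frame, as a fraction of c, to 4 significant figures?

u' ≈ 0.8859c

Inverse velocity addition: u' = (u − v)/(1 − uv/c²)
= (0.9801 − 0.715)/(1 − 0.9801×0.715) = 0.2651/0.299229 = 0.8859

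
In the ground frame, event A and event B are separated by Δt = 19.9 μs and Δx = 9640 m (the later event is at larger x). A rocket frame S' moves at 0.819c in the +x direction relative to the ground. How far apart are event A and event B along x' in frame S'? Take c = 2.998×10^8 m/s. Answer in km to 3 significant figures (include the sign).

γ = 1/√(1 − 0.819²) = 1.7428
Δx' = γ(Δx − vΔt) = 1.7428 × (9640 m − 0.819×(2.998×10^8 m/s)×19.9×10^-6 s)
= 1.7428 × (4753.8 m) = 8.28 km

Δx' ≈ 8.28 km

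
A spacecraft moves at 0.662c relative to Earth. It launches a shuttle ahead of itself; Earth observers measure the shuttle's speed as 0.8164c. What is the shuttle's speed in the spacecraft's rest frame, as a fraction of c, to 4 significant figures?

u' ≈ 0.3360c

Inverse velocity addition: u' = (u − v)/(1 − uv/c²)
= (0.8164 − 0.662)/(1 − 0.8164×0.662) = 0.1544/0.459543 = 0.3360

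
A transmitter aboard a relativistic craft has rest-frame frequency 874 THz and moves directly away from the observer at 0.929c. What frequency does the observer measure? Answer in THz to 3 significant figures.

Relativistic Doppler: f_obs = f_src √((1−β)/(1+β))
= 874 × √(0.071000/1.9290) = 874 × 0.19185 = 168 THz

f_obs ≈ 168 THz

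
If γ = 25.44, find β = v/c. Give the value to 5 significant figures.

β ≈ 0.99923

β = √(1 − 1/γ²) = √(1 − 1/25.44²) = √(0.9984549) = 0.99923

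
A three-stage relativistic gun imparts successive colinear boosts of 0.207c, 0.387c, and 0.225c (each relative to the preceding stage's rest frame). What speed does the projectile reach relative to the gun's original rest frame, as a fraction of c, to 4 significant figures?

u ≈ 0.6896c

Compose boost 2: (0.387 + 0.207)/(1 + 0.387×0.207) = 0.5940/1.08011 = 0.549944
Compose boost 3: (0.225 + 0.549944)/(1 + 0.225×0.549944) = 0.774944/1.12374 = 0.6896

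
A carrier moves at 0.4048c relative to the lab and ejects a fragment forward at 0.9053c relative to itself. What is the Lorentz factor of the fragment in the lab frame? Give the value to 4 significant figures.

γ ≈ 3.518

u_lab = (0.9053 + 0.4048)/(1 + 0.9053×0.4048) = 1.3101/1.366465 = 0.9587509
γ = 1/√(1 − 0.9587509²) = 3.518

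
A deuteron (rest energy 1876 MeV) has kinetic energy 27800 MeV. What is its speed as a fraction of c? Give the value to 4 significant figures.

β ≈ 0.9980

γ = 1 + K/(m₀c²) = 1 + 27800/1876 = 15.8188
β = √(1 − 1/γ²) = 0.9980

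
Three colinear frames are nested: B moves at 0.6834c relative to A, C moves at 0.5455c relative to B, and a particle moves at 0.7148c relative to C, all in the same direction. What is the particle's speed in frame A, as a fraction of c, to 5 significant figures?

u ≈ 0.98177c

Compose boost 2: (0.5455 + 0.6834)/(1 + 0.5455×0.6834) = 1.2289/1.372795 = 0.8951812
Compose boost 3: (0.7148 + 0.8951812)/(1 + 0.7148×0.8951812) = 1.609981/1.639876 = 0.98177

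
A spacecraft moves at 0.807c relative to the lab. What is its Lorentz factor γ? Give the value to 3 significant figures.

γ ≈ 1.69

γ = 1/√(1 − β²) = 1/√(1 − 0.807²) = 1/√(0.34875) = 1.69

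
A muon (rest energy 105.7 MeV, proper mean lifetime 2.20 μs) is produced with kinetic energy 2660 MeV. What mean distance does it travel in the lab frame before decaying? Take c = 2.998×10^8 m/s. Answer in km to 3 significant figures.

d ≈ 17.2 km

γ = 1 + K/(m₀c²) = 1 + 2660/105.7 = 26.166
β = √(1 − 1/γ²) = 0.99927
Dilated lifetime: γτ₀ = 26.166 × 2.20 μs = 57.564 μs
d = βc·γτ₀ = 0.99927 × (2.998×10^8 m/s) × 5.7564×10^-5 s = 17.2 km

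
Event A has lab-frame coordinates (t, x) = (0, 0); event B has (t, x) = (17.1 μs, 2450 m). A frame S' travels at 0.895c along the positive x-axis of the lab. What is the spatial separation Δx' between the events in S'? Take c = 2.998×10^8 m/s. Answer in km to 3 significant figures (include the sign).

Δx' ≈ -4.79 km

γ = 1/√(1 − 0.895²) = 2.2418
Δx' = γ(Δx − vΔt) = 2.2418 × (2450 m − 0.895×(2.998×10^8 m/s)×17.1×10^-6 s)
= 2.2418 × (-2138.3 m) = -4.79 km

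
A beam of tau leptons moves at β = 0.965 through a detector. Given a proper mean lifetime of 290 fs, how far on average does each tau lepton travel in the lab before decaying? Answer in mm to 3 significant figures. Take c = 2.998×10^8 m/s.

γ = 1/√(1 − 0.965²) = 3.8132
Dilated lifetime: Δt = γτ₀ = 3.8132 × 290 fs = 1105.8 fs
d = vΔt = 0.965c × 1105.8 fs = 2.8931×10^8 m/s × 1.1058×10^-12 s = 0.320 mm

d ≈ 0.320 mm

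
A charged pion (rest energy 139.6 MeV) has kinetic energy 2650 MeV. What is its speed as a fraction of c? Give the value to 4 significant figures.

β ≈ 0.9987

γ = 1 + K/(m₀c²) = 1 + 2650/139.6 = 19.9828
β = √(1 − 1/γ²) = 0.9987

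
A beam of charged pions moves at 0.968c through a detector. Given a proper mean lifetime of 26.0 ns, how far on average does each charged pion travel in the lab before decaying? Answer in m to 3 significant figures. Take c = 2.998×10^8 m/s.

γ = 1/√(1 − 0.968²) = 3.9849
Dilated lifetime: Δt = γτ₀ = 3.9849 × 26.0 ns = 103.61 ns
d = vΔt = 0.968c × 103.61 ns = 2.9021×10^8 m/s × 1.0361×10^-7 s = 30.1 m

d ≈ 30.1 m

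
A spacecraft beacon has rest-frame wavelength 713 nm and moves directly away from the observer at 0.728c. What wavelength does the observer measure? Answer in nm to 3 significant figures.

Relativistic Doppler: λ_obs = λ_src √((1+β)/(1−β))
= 713 × √(1.7280/0.27200) = 713 × 2.5205 = 1800 nm

λ_obs ≈ 1800 nm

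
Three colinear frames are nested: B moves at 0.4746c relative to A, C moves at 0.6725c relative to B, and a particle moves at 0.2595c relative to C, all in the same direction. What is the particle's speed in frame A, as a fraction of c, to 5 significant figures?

Compose boost 2: (0.6725 + 0.4746)/(1 + 0.6725×0.4746) = 1.1471/1.319168 = 0.8695629
Compose boost 3: (0.2595 + 0.8695629)/(1 + 0.2595×0.8695629) = 1.129063/1.225652 = 0.92119

u ≈ 0.92119c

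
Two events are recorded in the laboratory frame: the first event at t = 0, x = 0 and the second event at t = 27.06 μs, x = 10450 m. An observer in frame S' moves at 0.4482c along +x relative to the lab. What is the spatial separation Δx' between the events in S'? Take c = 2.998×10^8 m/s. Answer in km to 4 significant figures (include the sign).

Δx' ≈ 7.622 km

γ = 1/√(1 − 0.4482²) = 1.11865
Δx' = γ(Δx − vΔt) = 1.11865 × (10450 m − 0.4482×(2.998×10^8 m/s)×27.06×10^-6 s)
= 1.11865 × (6813.94 m) = 7.622 km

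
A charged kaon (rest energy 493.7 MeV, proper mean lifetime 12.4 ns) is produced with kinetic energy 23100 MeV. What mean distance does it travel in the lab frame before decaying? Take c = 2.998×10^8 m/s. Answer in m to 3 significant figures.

γ = 1 + K/(m₀c²) = 1 + 23100/493.7 = 47.790
β = √(1 − 1/γ²) = 0.99978
Dilated lifetime: γτ₀ = 47.790 × 12.4 ns = 592.59 ns
d = βc·γτ₀ = 0.99978 × (2.998×10^8 m/s) × 5.9259×10^-7 s = 178 m

d ≈ 178 m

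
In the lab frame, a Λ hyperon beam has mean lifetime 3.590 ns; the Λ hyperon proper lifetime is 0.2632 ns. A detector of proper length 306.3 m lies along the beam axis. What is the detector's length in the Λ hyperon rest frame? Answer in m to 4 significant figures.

Time dilation ⇒ γ = Δt/τ₀ = 3.590/0.2632 = 13.6398
Length contraction: L = L₀/γ = 306.3/13.6398 = 22.46 m

L ≈ 22.46 m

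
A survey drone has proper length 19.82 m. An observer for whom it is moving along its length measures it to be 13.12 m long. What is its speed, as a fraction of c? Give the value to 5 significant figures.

β ≈ 0.74954

γ = L₀/L = 19.82/13.12 = 1.510671
β = √(1 − 1/γ²) = 0.74954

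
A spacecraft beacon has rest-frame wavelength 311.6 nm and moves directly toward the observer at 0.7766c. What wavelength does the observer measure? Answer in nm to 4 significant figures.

λ_obs ≈ 110.5 nm

Relativistic Doppler: λ_obs = λ_src √((1−β)/(1+β))
= 311.6 × √(0.223400/1.77660) = 311.6 × 0.354607 = 110.5 nm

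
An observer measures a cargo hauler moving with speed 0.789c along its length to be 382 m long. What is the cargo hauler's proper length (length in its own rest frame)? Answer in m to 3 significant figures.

L₀ ≈ 622 m

γ = 1/√(1 − 0.789²) = 1.6276
L₀ = γL = 1.6276 × 382 = 622 m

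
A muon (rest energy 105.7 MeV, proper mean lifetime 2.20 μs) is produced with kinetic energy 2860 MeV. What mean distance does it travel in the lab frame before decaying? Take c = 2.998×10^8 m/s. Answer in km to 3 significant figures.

d ≈ 18.5 km

γ = 1 + K/(m₀c²) = 1 + 2860/105.7 = 28.058
β = √(1 − 1/γ²) = 0.99936
Dilated lifetime: γτ₀ = 28.058 × 2.20 μs = 61.727 μs
d = βc·γτ₀ = 0.99936 × (2.998×10^8 m/s) × 6.1727×10^-5 s = 18.5 km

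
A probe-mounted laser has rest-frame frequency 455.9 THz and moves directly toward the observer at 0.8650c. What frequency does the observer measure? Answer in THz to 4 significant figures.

f_obs ≈ 1695 THz

Relativistic Doppler: f_obs = f_src √((1+β)/(1−β))
= 455.9 × √(1.86500/0.135000) = 455.9 × 3.71683 = 1695 THz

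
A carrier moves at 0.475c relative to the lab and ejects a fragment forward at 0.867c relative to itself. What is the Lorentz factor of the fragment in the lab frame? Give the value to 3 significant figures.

γ ≈ 3.22

u_lab = (0.867 + 0.475)/(1 + 0.867×0.475) = 1.342/1.41182 = 0.950543
γ = 1/√(1 − 0.950543²) = 3.22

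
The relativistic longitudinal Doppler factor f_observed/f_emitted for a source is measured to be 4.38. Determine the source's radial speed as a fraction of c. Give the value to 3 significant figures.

f_obs/f_src = √((1+β)/(1−β)) = 4.38  ⇒  (1+β)/(1−β) = 19.184
β = |1 − D²|/(1 + D²) = |1 − 19.184|/(1 + 19.184) = 0.901

β ≈ 0.901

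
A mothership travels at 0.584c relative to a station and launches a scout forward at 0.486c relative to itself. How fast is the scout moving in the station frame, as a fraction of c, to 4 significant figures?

u ≈ 0.8334c

Compose boost 2: (0.486 + 0.584)/(1 + 0.486×0.584) = 1.070/1.28382 = 0.8334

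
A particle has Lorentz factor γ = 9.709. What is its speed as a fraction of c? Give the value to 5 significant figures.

β ≈ 0.99468

β = √(1 − 1/γ²) = √(1 − 1/9.709²) = √(0.9893916) = 0.99468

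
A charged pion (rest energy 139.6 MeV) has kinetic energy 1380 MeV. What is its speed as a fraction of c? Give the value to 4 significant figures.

β ≈ 0.9958

γ = 1 + K/(m₀c²) = 1 + 1380/139.6 = 10.8854
β = √(1 − 1/γ²) = 0.9958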